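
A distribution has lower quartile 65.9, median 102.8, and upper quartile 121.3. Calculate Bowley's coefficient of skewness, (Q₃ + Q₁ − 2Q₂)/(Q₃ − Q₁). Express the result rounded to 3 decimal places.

-0.332

numerator: Q₃ + Q₁ − 2Q₂ = 121.3 + 65.9 − 2×102.8 = -18.4000
denominator: Q₃ − Q₁ = 121.3 − 65.9 = 55.4000
Bowley skewness = -18.4000 / 55.4000 ≈ -0.332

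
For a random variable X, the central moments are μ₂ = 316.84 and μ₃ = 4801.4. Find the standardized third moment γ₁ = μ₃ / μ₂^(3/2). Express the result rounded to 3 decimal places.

σ = √μ₂ = √316.84 = 17.80000
σ³ = μ₂^(3/2) = 5639.75200
γ₁ = μ₃/σ³ = 4801.4 / 5639.75200 ≈ 0.851

0.851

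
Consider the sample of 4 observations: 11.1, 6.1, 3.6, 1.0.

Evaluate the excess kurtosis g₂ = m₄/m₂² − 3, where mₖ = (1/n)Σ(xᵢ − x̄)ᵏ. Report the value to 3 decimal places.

-1.157

x̄ = 5.4500
Σ(xᵢ − x̄)² = 55.5700 ⇒ m₂ = 13.89250
Σ(xᵢ − x̄)⁴ = 1423.0770 ⇒ m₄ = 355.76926
m₂² = 193.00156
g₂ = m₄/m₂² − 3 = 1.84335 − 3 ≈ -1.157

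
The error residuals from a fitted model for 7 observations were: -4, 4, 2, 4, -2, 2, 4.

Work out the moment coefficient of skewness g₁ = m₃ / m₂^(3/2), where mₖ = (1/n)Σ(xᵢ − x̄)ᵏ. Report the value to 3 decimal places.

-0.813

x̄ = (-4 + 4 + 2 + 4 - 2 + 2 + 4) / 7 = 1.4286
deviations (xᵢ − x̄): -5.4286, 2.5714, 0.5714, 2.5714, -3.4286, 0.5714, 2.5714
Σ(xᵢ − x̄)² = 61.7143 ⇒ m₂ = 61.7143/7 = 8.81633
Σ(xᵢ − x̄)³ = -148.8980 ⇒ m₃ = -148.8980/7 = -21.27114
m₂^(3/2) = 8.81633^(1.5) = 26.17770
g₁ = m₃ / m₂^(3/2) = -21.27114 / 26.17770 ≈ -0.813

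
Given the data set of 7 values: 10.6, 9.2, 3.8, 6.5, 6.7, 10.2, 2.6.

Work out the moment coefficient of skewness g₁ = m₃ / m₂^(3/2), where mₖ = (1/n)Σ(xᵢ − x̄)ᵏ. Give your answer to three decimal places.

x̄ = (10.6 + 9.2 + 3.8 + 6.5 + 6.7 + 10.2 + 2.6) / 7 = 7.0857
deviations (xᵢ − x̄): 3.5143, 2.1143, -3.2857, -0.5857, -0.3857, 3.1143, -4.4857
Σ(xᵢ − x̄)² = 57.9286 ⇒ m₂ = 57.9286/7 = 8.27551
Σ(xᵢ − x̄)³ = -42.9323 ⇒ m₃ = -42.9323/7 = -6.13319
m₂^(3/2) = 8.27551^(1.5) = 23.80631
g₁ = m₃ / m₂^(3/2) = -6.13319 / 23.80631 ≈ -0.258

-0.258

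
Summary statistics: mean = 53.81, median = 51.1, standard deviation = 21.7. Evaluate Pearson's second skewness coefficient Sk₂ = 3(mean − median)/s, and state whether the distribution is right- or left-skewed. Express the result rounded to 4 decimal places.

0.3747, right-skewed

Sk₂ = 3(53.81 − 51.1) / 21.7 = 3 × 2.7100 / 21.7
    = 8.1300 / 21.7 ≈ 0.3747
Sk₂ > 0 ⇒ mean > median ⇒ right-skewed (positive skew).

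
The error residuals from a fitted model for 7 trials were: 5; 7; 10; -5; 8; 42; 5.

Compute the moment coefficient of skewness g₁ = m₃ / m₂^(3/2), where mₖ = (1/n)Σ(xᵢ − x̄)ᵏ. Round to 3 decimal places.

x̄ = (5 + 7 + 10 - 5 + 8 + 42 + 5) / 7 = 10.2857
deviations (xᵢ − x̄): -5.2857, -3.2857, -0.2857, -15.2857, -2.2857, 31.7143, -5.2857
Σ(xᵢ − x̄)² = 1311.4286 ⇒ m₂ = 1311.4286/7 = 187.34694
Σ(xᵢ − x̄)³ = 27983.7551 ⇒ m₃ = 27983.7551/7 = 3997.67930
m₂^(3/2) = 187.34694^(1.5) = 2564.30631
g₁ = m₃ / m₂^(3/2) = 3997.67930 / 2564.30631 ≈ 1.559

1.559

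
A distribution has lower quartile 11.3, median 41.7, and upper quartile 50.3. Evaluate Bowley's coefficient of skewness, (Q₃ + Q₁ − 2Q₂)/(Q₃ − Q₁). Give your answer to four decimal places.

-0.5590

numerator: Q₃ + Q₁ − 2Q₂ = 50.3 + 11.3 − 2×41.7 = -21.8000
denominator: Q₃ − Q₁ = 50.3 − 11.3 = 39.0000
Bowley skewness = -21.8000 / 39.0000 ≈ -0.5590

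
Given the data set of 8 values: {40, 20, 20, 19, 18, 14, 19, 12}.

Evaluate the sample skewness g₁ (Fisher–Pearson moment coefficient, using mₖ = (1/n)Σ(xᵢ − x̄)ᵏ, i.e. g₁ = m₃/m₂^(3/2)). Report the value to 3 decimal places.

x̄ = (40 + 20 + 20 + 19 + 18 + 14 + 19 + 12) / 8 = 20.2500
deviations (xᵢ − x̄): 19.7500, -0.2500, -0.2500, -1.2500, -2.2500, -6.2500, -1.2500, -8.2500
Σ(xᵢ − x̄)² = 505.5000 ⇒ m₂ = 505.5000/8 = 63.18750
Σ(xᵢ − x̄)³ = 6882.7500 ⇒ m₃ = 6882.7500/8 = 860.34375
m₂^(3/2) = 63.18750^(1.5) = 502.28101
g₁ = m₃ / m₂^(3/2) = 860.34375 / 502.28101 ≈ 1.713

1.713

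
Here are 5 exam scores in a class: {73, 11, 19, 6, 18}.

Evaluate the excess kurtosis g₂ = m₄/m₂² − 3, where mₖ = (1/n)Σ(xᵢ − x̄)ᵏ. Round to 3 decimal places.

0.068

x̄ = 25.4000
Σ(xᵢ − x̄)² = 2945.2000 ⇒ m₂ = 589.04000
Σ(xᵢ − x̄)⁴ = 5322989.7760 ⇒ m₄ = 1064597.95520
m₂² = 346968.12160
g₂ = m₄/m₂² − 3 = 3.06829 − 3 ≈ 0.068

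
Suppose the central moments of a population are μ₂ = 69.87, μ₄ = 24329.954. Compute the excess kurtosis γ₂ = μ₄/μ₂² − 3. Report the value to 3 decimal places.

1.984

μ₂² = 69.87² = 4881.81690
μ₄/μ₂² = 24329.954 / 4881.81690 = 4.98379
γ₂ = 4.98379 − 3 ≈ 1.984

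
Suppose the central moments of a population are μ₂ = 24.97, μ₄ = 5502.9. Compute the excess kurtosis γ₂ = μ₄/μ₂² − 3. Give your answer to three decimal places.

μ₂² = 24.97² = 623.50090
μ₄/μ₂² = 5502.9 / 623.50090 = 8.82581
γ₂ = 8.82581 − 3 ≈ 5.826

5.826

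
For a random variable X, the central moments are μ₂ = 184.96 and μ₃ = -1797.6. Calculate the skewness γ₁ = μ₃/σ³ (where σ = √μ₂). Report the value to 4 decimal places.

σ = √μ₂ = √184.96 = 13.60000
σ³ = μ₂^(3/2) = 2515.45600
γ₁ = μ₃/σ³ = -1797.6 / 2515.45600 ≈ -0.7146

-0.7146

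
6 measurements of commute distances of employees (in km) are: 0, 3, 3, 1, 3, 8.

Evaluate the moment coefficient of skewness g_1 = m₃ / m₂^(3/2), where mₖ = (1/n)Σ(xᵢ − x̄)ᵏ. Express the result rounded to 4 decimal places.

0.9411

x̄ = (0 + 3 + 3 + 1 + 3 + 8) / 6 = 3.0000
deviations (xᵢ − x̄): -3.0000, 0.0000, 0.0000, -2.0000, 0.0000, 5.0000
Σ(xᵢ − x̄)² = 38.0000 ⇒ m₂ = 38.0000/6 = 6.33333
Σ(xᵢ − x̄)³ = 90.0000 ⇒ m₃ = 90.0000/6 = 15.00000
m₂^(3/2) = 6.33333^(1.5) = 15.93854
g_1 = m₃ / m₂^(3/2) = 15.00000 / 15.93854 ≈ 0.9411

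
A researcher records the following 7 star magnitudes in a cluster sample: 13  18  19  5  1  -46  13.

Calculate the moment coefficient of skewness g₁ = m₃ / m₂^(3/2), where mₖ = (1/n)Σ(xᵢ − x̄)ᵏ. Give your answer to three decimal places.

x̄ = (13 + 18 + 19 + 5 + 1 - 46 + 13) / 7 = 3.2857
deviations (xᵢ − x̄): 9.7143, 14.7143, 15.7143, 1.7143, -2.2857, -49.2857, 9.7143
Σ(xᵢ − x̄)² = 3089.4286 ⇒ m₂ = 3089.4286/7 = 441.34694
Σ(xᵢ − x̄)³ = -110826.2449 ⇒ m₃ = -110826.2449/7 = -15832.32070
m₂^(3/2) = 441.34694^(1.5) = 9271.93072
g₁ = m₃ / m₂^(3/2) = -15832.32070 / 9271.93072 ≈ -1.708

-1.708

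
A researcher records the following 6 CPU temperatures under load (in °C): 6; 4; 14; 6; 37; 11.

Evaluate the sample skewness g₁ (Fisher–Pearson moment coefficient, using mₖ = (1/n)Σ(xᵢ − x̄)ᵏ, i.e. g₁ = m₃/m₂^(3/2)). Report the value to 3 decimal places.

1.450

x̄ = (6 + 4 + 14 + 6 + 37 + 11) / 6 = 13.0000
deviations (xᵢ − x̄): -7.0000, -9.0000, 1.0000, -7.0000, 24.0000, -2.0000
Σ(xᵢ − x̄)² = 760.0000 ⇒ m₂ = 760.0000/6 = 126.66667
Σ(xᵢ − x̄)³ = 12402.0000 ⇒ m₃ = 12402.0000/6 = 2067.00000
m₂^(3/2) = 126.66667^(1.5) = 1425.58630
g₁ = m₃ / m₂^(3/2) = 2067.00000 / 1425.58630 ≈ 1.450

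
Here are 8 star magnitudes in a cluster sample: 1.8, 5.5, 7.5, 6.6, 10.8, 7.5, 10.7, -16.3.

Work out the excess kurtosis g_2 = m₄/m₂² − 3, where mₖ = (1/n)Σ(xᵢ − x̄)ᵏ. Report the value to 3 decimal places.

1.991

x̄ = 4.2625
Σ(xᵢ − x̄)² = 541.0188 ⇒ m₂ = 67.62734
Σ(xᵢ − x̄)⁴ = 182606.4078 ⇒ m₄ = 22825.80098
m₂² = 4573.45762
g_2 = m₄/m₂² − 3 = 4.99093 − 3 ≈ 1.991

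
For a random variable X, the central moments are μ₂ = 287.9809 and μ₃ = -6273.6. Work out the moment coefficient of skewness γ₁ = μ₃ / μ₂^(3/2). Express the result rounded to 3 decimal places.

σ = √μ₂ = √287.9809 = 16.97000
σ³ = μ₂^(3/2) = 4887.03587
γ₁ = μ₃/σ³ = -6273.6 / 4887.03587 ≈ -1.284

-1.284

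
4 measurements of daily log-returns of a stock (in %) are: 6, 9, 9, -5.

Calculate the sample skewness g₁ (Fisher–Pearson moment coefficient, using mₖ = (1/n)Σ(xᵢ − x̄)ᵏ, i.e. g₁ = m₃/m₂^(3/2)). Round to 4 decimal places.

-1.0087

x̄ = (6 + 9 + 9 - 5) / 4 = 4.7500
deviations (xᵢ − x̄): 1.2500, 4.2500, 4.2500, -9.7500
Σ(xᵢ − x̄)² = 132.7500 ⇒ m₂ = 132.7500/4 = 33.18750
Σ(xᵢ − x̄)³ = -771.3750 ⇒ m₃ = -771.3750/4 = -192.84375
m₂^(3/2) = 33.18750^(1.5) = 191.18852
g₁ = m₃ / m₂^(3/2) = -192.84375 / 191.18852 ≈ -1.0087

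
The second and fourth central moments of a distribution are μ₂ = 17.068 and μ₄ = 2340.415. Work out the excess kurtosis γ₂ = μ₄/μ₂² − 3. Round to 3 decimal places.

μ₂² = 17.068² = 291.31662
μ₄/μ₂² = 2340.415 / 291.31662 = 8.03392
γ₂ = 8.03392 − 3 ≈ 5.034

5.034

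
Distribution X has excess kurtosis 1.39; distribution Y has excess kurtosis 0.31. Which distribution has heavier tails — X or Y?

X

Higher excess kurtosis ⇒ heavier tails relative to the normal distribution.
1.39 vs 0.31: the larger is 1.39, so X has heavier tails.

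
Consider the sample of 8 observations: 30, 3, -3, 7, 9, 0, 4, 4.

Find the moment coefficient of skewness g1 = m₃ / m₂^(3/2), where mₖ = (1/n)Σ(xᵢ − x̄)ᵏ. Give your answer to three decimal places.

x̄ = (30 + 3 - 3 + 7 + 9 + 0 + 4 + 4) / 8 = 6.7500
deviations (xᵢ − x̄): 23.2500, -3.7500, -9.7500, 0.2500, 2.2500, -6.7500, -2.7500, -2.7500
Σ(xᵢ − x̄)² = 715.5000 ⇒ m₂ = 715.5000/8 = 89.43750
Σ(xᵢ − x̄)³ = 11250.7500 ⇒ m₃ = 11250.7500/8 = 1406.34375
m₂^(3/2) = 89.43750^(1.5) = 845.82297
g1 = m₃ / m₂^(3/2) = 1406.34375 / 845.82297 ≈ 1.663

1.663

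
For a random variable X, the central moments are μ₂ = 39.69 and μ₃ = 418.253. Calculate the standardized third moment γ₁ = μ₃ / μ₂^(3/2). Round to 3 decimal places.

σ = √μ₂ = √39.69 = 6.30000
σ³ = μ₂^(3/2) = 250.04700
γ₁ = μ₃/σ³ = 418.253 / 250.04700 ≈ 1.673

1.673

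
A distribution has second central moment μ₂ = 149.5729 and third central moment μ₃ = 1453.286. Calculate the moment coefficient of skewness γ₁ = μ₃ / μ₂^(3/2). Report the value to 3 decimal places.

0.794

σ = √μ₂ = √149.5729 = 12.23000
σ³ = μ₂^(3/2) = 1829.27657
γ₁ = μ₃/σ³ = 1453.286 / 1829.27657 ≈ 0.794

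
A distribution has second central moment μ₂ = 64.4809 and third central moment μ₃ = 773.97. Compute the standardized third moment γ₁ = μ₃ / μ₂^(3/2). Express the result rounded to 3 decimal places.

1.495

σ = √μ₂ = √64.4809 = 8.03000
σ³ = μ₂^(3/2) = 517.78163
γ₁ = μ₃/σ³ = 773.97 / 517.78163 ≈ 1.495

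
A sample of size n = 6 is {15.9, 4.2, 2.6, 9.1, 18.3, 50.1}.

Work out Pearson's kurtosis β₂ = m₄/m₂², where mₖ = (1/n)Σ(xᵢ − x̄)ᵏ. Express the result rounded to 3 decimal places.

3.355

x̄ = 16.7000
Σ(xᵢ − x̄)² = 1531.5800 ⇒ m₂ = 255.26333
Σ(xᵢ − x̄)⁴ = 1311756.7730 ⇒ m₄ = 218626.12883
m₂² = 65159.36934
β₂ = m₄/m₂² = 218626.12883 / 65159.36934 ≈ 3.355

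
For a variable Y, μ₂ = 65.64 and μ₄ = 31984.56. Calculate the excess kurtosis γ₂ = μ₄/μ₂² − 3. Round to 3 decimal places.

4.423

μ₂² = 65.64² = 4308.60960
μ₄/μ₂² = 31984.56 / 4308.60960 = 7.42341
γ₂ = 7.42341 − 3 ≈ 4.423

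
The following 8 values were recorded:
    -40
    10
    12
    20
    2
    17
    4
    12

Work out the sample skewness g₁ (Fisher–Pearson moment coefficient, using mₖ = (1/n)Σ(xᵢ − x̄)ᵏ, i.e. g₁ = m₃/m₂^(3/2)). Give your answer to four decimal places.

x̄ = (-40 + 10 + 12 + 20 + 2 + 17 + 4 + 12) / 8 = 4.6250
deviations (xᵢ − x̄): -44.6250, 5.3750, 7.3750, 15.3750, -2.6250, 12.3750, -0.6250, 7.3750
Σ(xᵢ − x̄)² = 2525.8750 ⇒ m₂ = 2525.8750/8 = 315.73438
Σ(xᵢ − x̄)³ = -82396.9688 ⇒ m₃ = -82396.9688/8 = -10299.62109
m₂^(3/2) = 315.73438^(1.5) = 5610.25758
g₁ = m₃ / m₂^(3/2) = -10299.62109 / 5610.25758 ≈ -1.8359

-1.8359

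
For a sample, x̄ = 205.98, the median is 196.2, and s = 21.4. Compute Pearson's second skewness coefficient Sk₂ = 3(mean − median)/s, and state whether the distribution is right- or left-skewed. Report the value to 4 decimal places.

Sk₂ = 3(205.98 − 196.2) / 21.4 = 3 × 9.7800 / 21.4
    = 29.3400 / 21.4 ≈ 1.3710
Sk₂ > 0 ⇒ mean > median ⇒ right-skewed (positive skew).

1.3710, right-skewed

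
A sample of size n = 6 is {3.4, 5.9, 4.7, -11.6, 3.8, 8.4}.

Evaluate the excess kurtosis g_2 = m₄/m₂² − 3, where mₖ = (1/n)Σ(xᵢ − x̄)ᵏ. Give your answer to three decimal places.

x̄ = 2.4333
Σ(xᵢ − x̄)² = 252.4933 ⇒ m₂ = 42.08222
Σ(xᵢ − x̄)⁴ = 40225.8000 ⇒ m₄ = 6704.30001
m₂² = 1770.91343
g_2 = m₄/m₂² − 3 = 3.78579 − 3 ≈ 0.786

0.786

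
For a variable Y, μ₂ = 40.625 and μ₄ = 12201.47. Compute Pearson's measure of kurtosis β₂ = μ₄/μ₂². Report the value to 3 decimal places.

7.393

μ₂² = 40.625² = 1650.39063
μ₄/μ₂² = 12201.47 / 1650.39063 = 7.39308
β₂ ≈ 7.393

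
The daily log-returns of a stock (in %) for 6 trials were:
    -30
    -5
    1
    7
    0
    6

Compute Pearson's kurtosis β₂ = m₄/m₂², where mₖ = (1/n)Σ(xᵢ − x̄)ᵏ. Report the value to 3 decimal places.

3.509

x̄ = -3.5000
Σ(xᵢ − x̄)² = 937.5000 ⇒ m₂ = 156.25000
Σ(xᵢ − x̄)⁴ = 514020.3750 ⇒ m₄ = 85670.06250
m₂² = 24414.06250
β₂ = m₄/m₂² = 85670.06250 / 24414.06250 ≈ 3.509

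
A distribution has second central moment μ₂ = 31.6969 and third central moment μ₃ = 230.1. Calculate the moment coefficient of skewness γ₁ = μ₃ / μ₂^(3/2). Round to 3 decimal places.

σ = √μ₂ = √31.6969 = 5.63000
σ³ = μ₂^(3/2) = 178.45355
γ₁ = μ₃/σ³ = 230.1 / 178.45355 ≈ 1.289

1.289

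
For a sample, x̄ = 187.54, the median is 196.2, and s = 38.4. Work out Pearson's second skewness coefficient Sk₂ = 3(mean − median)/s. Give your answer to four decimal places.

Sk₂ = 3(187.54 − 196.2) / 38.4 = 3 × -8.6600 / 38.4
    = -25.9800 / 38.4 ≈ -0.6766

-0.6766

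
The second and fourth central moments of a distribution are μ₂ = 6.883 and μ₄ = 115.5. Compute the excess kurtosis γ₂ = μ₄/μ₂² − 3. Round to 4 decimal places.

μ₂² = 6.883² = 47.37569
μ₄/μ₂² = 115.5 / 47.37569 = 2.43796
γ₂ = 2.43796 − 3 ≈ -0.5620

-0.5620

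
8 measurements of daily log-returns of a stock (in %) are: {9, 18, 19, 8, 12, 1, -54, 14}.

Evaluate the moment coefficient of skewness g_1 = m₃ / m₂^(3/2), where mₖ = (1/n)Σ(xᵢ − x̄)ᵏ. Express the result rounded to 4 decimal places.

-2.0136

x̄ = (9 + 18 + 19 + 8 + 12 + 1 - 54 + 14) / 8 = 3.3750
deviations (xᵢ − x̄): 5.6250, 14.6250, 15.6250, 4.6250, 8.6250, -2.3750, -57.3750, 10.6250
Σ(xᵢ − x̄)² = 3995.8750 ⇒ m₂ = 3995.8750/8 = 499.48438
Σ(xᵢ − x̄)³ = -179824.7813 ⇒ m₃ = -179824.7813/8 = -22478.09766
m₂^(3/2) = 499.48438^(1.5) = 11163.04976
g_1 = m₃ / m₂^(3/2) = -22478.09766 / 11163.04976 ≈ -2.0136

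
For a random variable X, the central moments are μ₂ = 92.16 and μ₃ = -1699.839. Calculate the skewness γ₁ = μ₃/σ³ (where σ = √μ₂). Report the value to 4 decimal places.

σ = √μ₂ = √92.16 = 9.60000
σ³ = μ₂^(3/2) = 884.73600
γ₁ = μ₃/σ³ = -1699.839 / 884.73600 ≈ -1.9213

-1.9213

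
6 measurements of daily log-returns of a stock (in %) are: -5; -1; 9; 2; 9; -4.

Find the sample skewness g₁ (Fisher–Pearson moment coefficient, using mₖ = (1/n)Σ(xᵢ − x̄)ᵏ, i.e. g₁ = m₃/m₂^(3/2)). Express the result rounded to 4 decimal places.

x̄ = (-5 - 1 + 9 + 2 + 9 - 4) / 6 = 1.6667
deviations (xᵢ − x̄): -6.6667, -2.6667, 7.3333, 0.3333, 7.3333, -5.6667
Σ(xᵢ − x̄)² = 191.3333 ⇒ m₂ = 191.3333/6 = 31.88889
Σ(xᵢ − x̄)³ = 291.5556 ⇒ m₃ = 291.5556/6 = 48.59259
m₂^(3/2) = 31.88889^(1.5) = 180.07735
g₁ = m₃ / m₂^(3/2) = 48.59259 / 180.07735 ≈ 0.2698

0.2698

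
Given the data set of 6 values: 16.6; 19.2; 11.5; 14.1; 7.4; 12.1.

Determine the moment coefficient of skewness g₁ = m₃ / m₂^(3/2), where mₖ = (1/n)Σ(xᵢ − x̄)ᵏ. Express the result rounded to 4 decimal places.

x̄ = (16.6 + 19.2 + 11.5 + 14.1 + 7.4 + 12.1) / 6 = 13.4833
deviations (xᵢ − x̄): 3.1167, 5.7167, -1.9833, 0.6167, -6.0833, -1.3833
Σ(xᵢ − x̄)² = 85.6283 ⇒ m₂ = 85.6283/6 = 14.27139
Σ(xᵢ − x̄)³ = -18.2436 ⇒ m₃ = -18.2436/6 = -3.04059
m₂^(3/2) = 14.27139^(1.5) = 53.91373
g₁ = m₃ / m₂^(3/2) = -3.04059 / 53.91373 ≈ -0.0564

-0.0564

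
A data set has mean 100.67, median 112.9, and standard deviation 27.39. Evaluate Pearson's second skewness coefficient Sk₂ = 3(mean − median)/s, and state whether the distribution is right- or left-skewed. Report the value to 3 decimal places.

-1.340, left-skewed

Sk₂ = 3(100.67 − 112.9) / 27.39 = 3 × -12.2300 / 27.39
    = -36.6900 / 27.39 ≈ -1.340
Sk₂ < 0 ⇒ mean < median ⇒ left-skewed (negative skew).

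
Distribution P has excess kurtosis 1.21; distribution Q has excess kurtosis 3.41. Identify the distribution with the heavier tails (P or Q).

Higher excess kurtosis ⇒ heavier tails relative to the normal distribution.
1.21 vs 3.41: the larger is 3.41, so Q has heavier tails.

Q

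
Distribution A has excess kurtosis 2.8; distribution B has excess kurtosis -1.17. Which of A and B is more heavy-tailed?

Higher excess kurtosis ⇒ heavier tails relative to the normal distribution.
2.8 vs -1.17: the larger is 2.8, so A has heavier tails. (A is leptokurtic — heavier-than-normal tails; the other is platykurtic.)

A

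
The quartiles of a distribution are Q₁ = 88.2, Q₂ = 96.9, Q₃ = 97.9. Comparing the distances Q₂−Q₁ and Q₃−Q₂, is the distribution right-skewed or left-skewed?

left-skewed

Q₂ − Q₁ = 8.7;  Q₃ − Q₂ = 1.0
Q₂ − Q₁ > Q₃ − Q₂ ⇒ the lower half is more spread out ⇒ left-skewed.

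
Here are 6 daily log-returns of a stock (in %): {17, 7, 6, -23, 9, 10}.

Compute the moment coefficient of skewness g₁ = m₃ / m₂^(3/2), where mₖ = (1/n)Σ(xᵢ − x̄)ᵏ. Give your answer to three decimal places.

-1.463

x̄ = (17 + 7 + 6 - 23 + 9 + 10) / 6 = 4.3333
deviations (xᵢ − x̄): 12.6667, 2.6667, 1.6667, -27.3333, 4.6667, 5.6667
Σ(xᵢ − x̄)² = 971.3333 ⇒ m₂ = 971.3333/6 = 161.88889
Σ(xᵢ − x̄)³ = -18081.5556 ⇒ m₃ = -18081.5556/6 = -3013.59259
m₂^(3/2) = 161.88889^(1.5) = 2059.80242
g₁ = m₃ / m₂^(3/2) = -3013.59259 / 2059.80242 ≈ -1.463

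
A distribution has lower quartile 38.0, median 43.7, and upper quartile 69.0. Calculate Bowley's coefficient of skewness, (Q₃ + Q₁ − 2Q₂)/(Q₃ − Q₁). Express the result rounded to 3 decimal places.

0.632

numerator: Q₃ + Q₁ − 2Q₂ = 69.0 + 38.0 − 2×43.7 = 19.6000
denominator: Q₃ − Q₁ = 69.0 − 38.0 = 31.0000
Bowley skewness = 19.6000 / 31.0000 ≈ 0.632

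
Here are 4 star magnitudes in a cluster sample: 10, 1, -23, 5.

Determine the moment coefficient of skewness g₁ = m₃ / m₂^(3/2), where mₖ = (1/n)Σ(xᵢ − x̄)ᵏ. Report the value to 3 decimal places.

-0.938

x̄ = (10 + 1 - 23 + 5) / 4 = -1.7500
deviations (xᵢ − x̄): 11.7500, 2.7500, -21.2500, 6.7500
Σ(xᵢ − x̄)² = 642.7500 ⇒ m₂ = 642.7500/4 = 160.68750
Σ(xᵢ − x̄)³ = -7645.1250 ⇒ m₃ = -7645.1250/4 = -1911.28125
m₂^(3/2) = 160.68750^(1.5) = 2036.91610
g₁ = m₃ / m₂^(3/2) = -1911.28125 / 2036.91610 ≈ -0.938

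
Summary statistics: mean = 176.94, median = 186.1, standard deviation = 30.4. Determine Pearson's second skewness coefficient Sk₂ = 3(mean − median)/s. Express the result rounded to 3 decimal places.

-0.904

Sk₂ = 3(176.94 − 186.1) / 30.4 = 3 × -9.1600 / 30.4
    = -27.4800 / 30.4 ≈ -0.904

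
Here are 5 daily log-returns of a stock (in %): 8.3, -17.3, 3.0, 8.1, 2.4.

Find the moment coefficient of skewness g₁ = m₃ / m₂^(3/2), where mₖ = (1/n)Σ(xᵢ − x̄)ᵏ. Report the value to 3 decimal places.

x̄ = (8.3 - 17.3 + 3.0 + 8.1 + 2.4) / 5 = 0.9000
deviations (xᵢ − x̄): 7.4000, -18.2000, 2.1000, 7.2000, 1.5000
Σ(xᵢ − x̄)² = 444.5000 ⇒ m₂ = 444.5000/5 = 88.90000
Σ(xᵢ − x̄)³ = -5237.4600 ⇒ m₃ = -5237.4600/5 = -1047.49200
m₂^(3/2) = 88.90000^(1.5) = 838.20962
g₁ = m₃ / m₂^(3/2) = -1047.49200 / 838.20962 ≈ -1.250

-1.250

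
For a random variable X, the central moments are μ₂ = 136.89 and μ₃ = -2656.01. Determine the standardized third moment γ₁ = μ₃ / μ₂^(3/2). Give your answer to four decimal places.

σ = √μ₂ = √136.89 = 11.70000
σ³ = μ₂^(3/2) = 1601.61300
γ₁ = μ₃/σ³ = -2656.01 / 1601.61300 ≈ -1.6583

-1.6583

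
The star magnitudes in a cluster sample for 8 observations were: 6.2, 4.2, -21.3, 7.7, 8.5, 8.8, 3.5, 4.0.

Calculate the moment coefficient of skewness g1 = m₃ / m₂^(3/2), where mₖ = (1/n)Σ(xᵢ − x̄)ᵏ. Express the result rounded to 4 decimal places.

x̄ = (6.2 + 4.2 - 21.3 + 7.7 + 8.5 + 8.8 + 3.5 + 4.0) / 8 = 2.7000
deviations (xᵢ − x̄): 3.5000, 1.5000, -24.0000, 5.0000, 5.8000, 6.1000, 0.8000, 1.3000
Σ(xᵢ − x̄)² = 688.6800 ⇒ m₂ = 688.6800/8 = 86.08500
Σ(xᵢ − x̄)³ = -13227.9480 ⇒ m₃ = -13227.9480/8 = -1653.49350
m₂^(3/2) = 86.08500^(1.5) = 798.71387
g1 = m₃ / m₂^(3/2) = -1653.49350 / 798.71387 ≈ -2.0702

-2.0702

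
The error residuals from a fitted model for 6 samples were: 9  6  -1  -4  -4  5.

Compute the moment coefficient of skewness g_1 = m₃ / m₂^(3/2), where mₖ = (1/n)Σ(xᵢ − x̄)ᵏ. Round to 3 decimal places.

0.067

x̄ = (9 + 6 - 1 - 4 - 4 + 5) / 6 = 1.8333
deviations (xᵢ − x̄): 7.1667, 4.1667, -2.8333, -5.8333, -5.8333, 3.1667
Σ(xᵢ − x̄)² = 154.8333 ⇒ m₂ = 154.8333/6 = 25.80556
Σ(xᵢ − x̄)³ = 52.4444 ⇒ m₃ = 52.4444/6 = 8.74074
m₂^(3/2) = 25.80556^(1.5) = 131.09008
g_1 = m₃ / m₂^(3/2) = 8.74074 / 131.09008 ≈ 0.067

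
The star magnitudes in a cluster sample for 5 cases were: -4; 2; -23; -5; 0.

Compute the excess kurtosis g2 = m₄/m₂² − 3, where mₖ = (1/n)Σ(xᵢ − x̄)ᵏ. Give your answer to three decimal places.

-0.136

x̄ = -6.0000
Σ(xᵢ − x̄)² = 394.0000 ⇒ m₂ = 78.80000
Σ(xᵢ − x̄)⁴ = 88930.0000 ⇒ m₄ = 17786.00000
m₂² = 6209.44000
g2 = m₄/m₂² − 3 = 2.86435 − 3 ≈ -0.136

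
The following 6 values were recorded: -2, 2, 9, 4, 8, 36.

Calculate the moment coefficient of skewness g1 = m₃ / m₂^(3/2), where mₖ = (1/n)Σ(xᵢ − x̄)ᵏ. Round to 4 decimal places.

1.4399

x̄ = (-2 + 2 + 9 + 4 + 8 + 36) / 6 = 9.5000
deviations (xᵢ − x̄): -11.5000, -7.5000, -0.5000, -5.5000, -1.5000, 26.5000
Σ(xᵢ − x̄)² = 923.5000 ⇒ m₂ = 923.5000/6 = 153.91667
Σ(xᵢ − x̄)³ = 16497.0000 ⇒ m₃ = 16497.0000/6 = 2749.50000
m₂^(3/2) = 153.91667^(1.5) = 1909.53874
g1 = m₃ / m₂^(3/2) = 2749.50000 / 1909.53874 ≈ 1.4399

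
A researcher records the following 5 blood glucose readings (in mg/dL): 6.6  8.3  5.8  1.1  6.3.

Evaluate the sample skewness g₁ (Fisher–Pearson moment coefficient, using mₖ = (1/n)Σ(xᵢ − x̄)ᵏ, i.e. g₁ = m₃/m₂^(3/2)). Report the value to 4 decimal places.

x̄ = (6.6 + 8.3 + 5.8 + 1.1 + 6.3) / 5 = 5.6200
deviations (xᵢ − x̄): 0.9800, 2.6800, 0.1800, -4.5200, 0.6800
Σ(xᵢ − x̄)² = 29.0680 ⇒ m₂ = 29.0680/5 = 5.81360
Σ(xᵢ − x̄)³ = -71.8351 ⇒ m₃ = -71.8351/5 = -14.36702
m₂^(3/2) = 5.81360^(1.5) = 14.01741
g₁ = m₃ / m₂^(3/2) = -14.36702 / 14.01741 ≈ -1.0249

-1.0249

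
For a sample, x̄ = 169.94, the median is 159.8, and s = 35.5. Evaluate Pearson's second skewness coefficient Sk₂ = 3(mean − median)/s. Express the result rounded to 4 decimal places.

Sk₂ = 3(169.94 − 159.8) / 35.5 = 3 × 10.1400 / 35.5
    = 30.4200 / 35.5 ≈ 0.8569

0.8569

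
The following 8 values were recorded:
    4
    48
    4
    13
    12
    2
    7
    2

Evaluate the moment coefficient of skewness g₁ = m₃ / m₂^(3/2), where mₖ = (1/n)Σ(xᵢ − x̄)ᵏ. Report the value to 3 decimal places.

1.944

x̄ = (4 + 48 + 4 + 13 + 12 + 2 + 7 + 2) / 8 = 11.5000
deviations (xᵢ − x̄): -7.5000, 36.5000, -7.5000, 1.5000, 0.5000, -9.5000, -4.5000, -9.5000
Σ(xᵢ − x̄)² = 1648.0000 ⇒ m₂ = 1648.0000/8 = 206.00000
Σ(xᵢ − x̄)³ = 45981.0000 ⇒ m₃ = 45981.0000/8 = 5747.62500
m₂^(3/2) = 206.00000^(1.5) = 2956.65622
g₁ = m₃ / m₂^(3/2) = 5747.62500 / 2956.65622 ≈ 1.944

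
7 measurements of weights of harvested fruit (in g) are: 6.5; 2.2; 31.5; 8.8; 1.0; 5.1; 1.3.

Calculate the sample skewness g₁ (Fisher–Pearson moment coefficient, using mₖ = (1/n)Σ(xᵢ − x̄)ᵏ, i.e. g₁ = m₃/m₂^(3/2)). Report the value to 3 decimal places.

x̄ = (6.5 + 2.2 + 31.5 + 8.8 + 1.0 + 5.1 + 1.3) / 7 = 8.0571
deviations (xᵢ − x̄): -1.5571, -5.8571, 23.4429, 0.7429, -7.0571, -2.9571, -6.7571
Σ(xᵢ − x̄)² = 691.0571 ⇒ m₂ = 691.0571/7 = 98.72245
Σ(xᵢ − x̄)³ = 11993.2798 ⇒ m₃ = 11993.2798/7 = 1713.32568
m₂^(3/2) = 98.72245^(1.5) = 980.89807
g₁ = m₃ / m₂^(3/2) = 1713.32568 / 980.89807 ≈ 1.747

1.747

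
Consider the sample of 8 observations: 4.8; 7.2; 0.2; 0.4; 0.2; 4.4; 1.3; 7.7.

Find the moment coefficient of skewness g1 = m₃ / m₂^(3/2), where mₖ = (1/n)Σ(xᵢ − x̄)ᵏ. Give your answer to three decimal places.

0.304

x̄ = (4.8 + 7.2 + 0.2 + 0.4 + 0.2 + 4.4 + 1.3 + 7.7) / 8 = 3.2750
deviations (xᵢ − x̄): 1.5250, 3.9250, -3.0750, -2.8750, -3.0750, 1.1250, -1.9750, 4.4250
Σ(xᵢ − x̄)² = 69.6550 ⇒ m₂ = 69.6550/8 = 8.70688
Σ(xᵢ − x̄)³ = 62.4623 ⇒ m₃ = 62.4623/8 = 7.80778
m₂^(3/2) = 8.70688^(1.5) = 25.69174
g1 = m₃ / m₂^(3/2) = 7.80778 / 25.69174 ≈ 0.304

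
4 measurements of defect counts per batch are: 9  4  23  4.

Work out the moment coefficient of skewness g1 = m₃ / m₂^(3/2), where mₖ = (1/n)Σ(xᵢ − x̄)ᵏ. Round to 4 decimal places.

x̄ = (9 + 4 + 23 + 4) / 4 = 10.0000
deviations (xᵢ − x̄): -1.0000, -6.0000, 13.0000, -6.0000
Σ(xᵢ − x̄)² = 242.0000 ⇒ m₂ = 242.0000/4 = 60.50000
Σ(xᵢ − x̄)³ = 1764.0000 ⇒ m₃ = 1764.0000/4 = 441.00000
m₂^(3/2) = 60.50000^(1.5) = 470.57956
g1 = m₃ / m₂^(3/2) = 441.00000 / 470.57956 ≈ 0.9371

0.9371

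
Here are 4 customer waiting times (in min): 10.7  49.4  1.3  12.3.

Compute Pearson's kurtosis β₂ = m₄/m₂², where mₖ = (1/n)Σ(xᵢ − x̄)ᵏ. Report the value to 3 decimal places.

2.220

x̄ = 18.4250
Σ(xᵢ − x̄)² = 1349.9075 ⇒ m₂ = 337.47687
Σ(xᵢ − x̄)⁴ = 1011518.8310 ⇒ m₄ = 252879.70774
m₂² = 113890.64116
β₂ = m₄/m₂² = 252879.70774 / 113890.64116 ≈ 2.220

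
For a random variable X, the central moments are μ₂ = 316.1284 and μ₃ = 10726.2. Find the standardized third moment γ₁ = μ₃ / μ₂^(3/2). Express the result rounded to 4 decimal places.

σ = √μ₂ = √316.1284 = 17.78000
σ³ = μ₂^(3/2) = 5620.76295
γ₁ = μ₃/σ³ = 10726.2 / 5620.76295 ≈ 1.9083

1.9083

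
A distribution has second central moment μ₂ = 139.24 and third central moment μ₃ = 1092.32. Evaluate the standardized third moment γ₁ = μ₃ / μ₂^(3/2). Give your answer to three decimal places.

σ = √μ₂ = √139.24 = 11.80000
σ³ = μ₂^(3/2) = 1643.03200
γ₁ = μ₃/σ³ = 1092.32 / 1643.03200 ≈ 0.665

0.665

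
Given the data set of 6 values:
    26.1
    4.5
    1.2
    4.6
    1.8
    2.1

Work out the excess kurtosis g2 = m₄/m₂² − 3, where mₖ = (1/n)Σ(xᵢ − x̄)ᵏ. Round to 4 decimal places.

1.0415

x̄ = 6.7167
Σ(xᵢ − x̄)² = 461.0283 ⇒ m₂ = 76.83806
Σ(xᵢ − x̄)⁴ = 143169.7722 ⇒ m₄ = 23861.62870
m₂² = 5904.08678
g2 = m₄/m₂² − 3 = 4.04154 − 3 ≈ 1.0415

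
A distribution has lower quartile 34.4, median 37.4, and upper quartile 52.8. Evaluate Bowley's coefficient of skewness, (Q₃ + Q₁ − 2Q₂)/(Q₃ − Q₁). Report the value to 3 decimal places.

numerator: Q₃ + Q₁ − 2Q₂ = 52.8 + 34.4 − 2×37.4 = 12.4000
denominator: Q₃ − Q₁ = 52.8 − 34.4 = 18.4000
Bowley skewness = 12.4000 / 18.4000 ≈ 0.674

0.674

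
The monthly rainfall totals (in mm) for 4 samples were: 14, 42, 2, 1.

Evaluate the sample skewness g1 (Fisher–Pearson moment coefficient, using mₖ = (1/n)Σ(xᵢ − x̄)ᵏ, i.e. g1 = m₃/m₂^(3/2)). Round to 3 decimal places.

x̄ = (14 + 42 + 2 + 1) / 4 = 14.7500
deviations (xᵢ − x̄): -0.7500, 27.2500, -12.7500, -13.7500
Σ(xᵢ − x̄)² = 1094.7500 ⇒ m₂ = 1094.7500/4 = 273.68750
Σ(xᵢ − x̄)³ = 15562.1250 ⇒ m₃ = 15562.1250/4 = 3890.53125
m₂^(3/2) = 273.68750^(1.5) = 4527.75005
g1 = m₃ / m₂^(3/2) = 3890.53125 / 4527.75005 ≈ 0.859

0.859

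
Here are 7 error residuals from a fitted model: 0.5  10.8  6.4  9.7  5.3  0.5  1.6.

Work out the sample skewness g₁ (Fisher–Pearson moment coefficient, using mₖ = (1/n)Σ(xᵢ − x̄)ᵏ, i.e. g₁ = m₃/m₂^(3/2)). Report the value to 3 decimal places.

0.206

x̄ = (0.5 + 10.8 + 6.4 + 9.7 + 5.3 + 0.5 + 1.6) / 7 = 4.9714
deviations (xᵢ − x̄): -4.4714, 5.8286, 1.4286, 4.7286, 0.3286, -4.4714, -3.3714
Σ(xᵢ − x̄)² = 109.8343 ⇒ m₂ = 109.8343/7 = 15.69061
Σ(xᵢ − x̄)³ = 89.5665 ⇒ m₃ = 89.5665/7 = 12.79522
m₂^(3/2) = 15.69061^(1.5) = 62.15268
g₁ = m₃ / m₂^(3/2) = 12.79522 / 62.15268 ≈ 0.206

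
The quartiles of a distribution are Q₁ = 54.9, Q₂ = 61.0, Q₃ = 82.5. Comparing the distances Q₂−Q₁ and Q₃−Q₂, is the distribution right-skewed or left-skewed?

Q₂ − Q₁ = 6.1;  Q₃ − Q₂ = 21.5
Q₃ − Q₂ > Q₂ − Q₁ ⇒ the upper half is more spread out ⇒ right-skewed.

right-skewed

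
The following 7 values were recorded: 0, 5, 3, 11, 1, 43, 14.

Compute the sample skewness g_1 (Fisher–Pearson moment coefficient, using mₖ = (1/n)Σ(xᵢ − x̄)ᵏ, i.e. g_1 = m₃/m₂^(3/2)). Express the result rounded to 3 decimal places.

1.579

x̄ = (0 + 5 + 3 + 11 + 1 + 43 + 14) / 7 = 11.0000
deviations (xᵢ − x̄): -11.0000, -6.0000, -8.0000, 0.0000, -10.0000, 32.0000, 3.0000
Σ(xᵢ − x̄)² = 1354.0000 ⇒ m₂ = 1354.0000/7 = 193.42857
Σ(xᵢ − x̄)³ = 29736.0000 ⇒ m₃ = 29736.0000/7 = 4248.00000
m₂^(3/2) = 193.42857^(1.5) = 2690.17750
g_1 = m₃ / m₂^(3/2) = 4248.00000 / 2690.17750 ≈ 1.579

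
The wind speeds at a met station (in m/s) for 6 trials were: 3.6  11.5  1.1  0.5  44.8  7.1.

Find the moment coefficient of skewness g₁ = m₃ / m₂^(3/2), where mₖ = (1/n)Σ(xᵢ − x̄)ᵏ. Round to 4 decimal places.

x̄ = (3.6 + 11.5 + 1.1 + 0.5 + 44.8 + 7.1) / 6 = 11.4333
deviations (xᵢ − x̄): -7.8333, 0.0667, -10.3333, -10.9333, 33.3667, -4.3333
Σ(xᵢ − x̄)² = 1419.7933 ⇒ m₂ = 1419.7933/6 = 236.63222
Σ(xᵢ − x̄)³ = 34175.9104 ⇒ m₃ = 34175.9104/6 = 5695.98507
m₂^(3/2) = 236.63222^(1.5) = 3640.07912
g₁ = m₃ / m₂^(3/2) = 5695.98507 / 3640.07912 ≈ 1.5648

1.5648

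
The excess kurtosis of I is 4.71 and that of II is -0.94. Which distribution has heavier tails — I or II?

Higher excess kurtosis ⇒ heavier tails relative to the normal distribution.
4.71 vs -0.94: the larger is 4.71, so I has heavier tails. (I is leptokurtic — heavier-than-normal tails; the other is platykurtic.)

I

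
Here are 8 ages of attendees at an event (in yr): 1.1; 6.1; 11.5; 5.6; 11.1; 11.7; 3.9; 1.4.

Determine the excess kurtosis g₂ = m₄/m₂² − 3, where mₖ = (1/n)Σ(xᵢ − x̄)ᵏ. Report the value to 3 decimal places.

-1.545

x̄ = 6.5500
Σ(xᵢ − x̄)² = 136.0800 ⇒ m₂ = 17.01000
Σ(xᵢ − x̄)⁴ = 3368.2615 ⇒ m₄ = 421.03269
m₂² = 289.34010
g₂ = m₄/m₂² − 3 = 1.45515 − 3 ≈ -1.545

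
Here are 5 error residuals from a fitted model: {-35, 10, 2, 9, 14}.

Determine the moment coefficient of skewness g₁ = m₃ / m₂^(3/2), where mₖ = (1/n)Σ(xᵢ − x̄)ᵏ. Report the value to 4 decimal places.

-1.3339

x̄ = (-35 + 10 + 2 + 9 + 14) / 5 = 0.0000
deviations (xᵢ − x̄): -35.0000, 10.0000, 2.0000, 9.0000, 14.0000
Σ(xᵢ − x̄)² = 1606.0000 ⇒ m₂ = 1606.0000/5 = 321.20000
Σ(xᵢ − x̄)³ = -38394.0000 ⇒ m₃ = -38394.0000/5 = -7678.80000
m₂^(3/2) = 321.20000^(1.5) = 5756.56357
g₁ = m₃ / m₂^(3/2) = -7678.80000 / 5756.56357 ≈ -1.3339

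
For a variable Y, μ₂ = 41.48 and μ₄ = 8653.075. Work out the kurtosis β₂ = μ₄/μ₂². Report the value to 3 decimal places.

μ₂² = 41.48² = 1720.59040
μ₄/μ₂² = 8653.075 / 1720.59040 = 5.02913
β₂ ≈ 5.029

5.029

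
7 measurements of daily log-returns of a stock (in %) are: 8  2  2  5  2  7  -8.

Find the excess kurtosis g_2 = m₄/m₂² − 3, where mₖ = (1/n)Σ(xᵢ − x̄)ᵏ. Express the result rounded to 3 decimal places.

0.429

x̄ = 2.5714
Σ(xᵢ − x̄)² = 167.7143 ⇒ m₂ = 23.95918
Σ(xᵢ − x̄)⁴ = 13777.3936 ⇒ m₄ = 1968.19908
m₂² = 574.04248
g_2 = m₄/m₂² − 3 = 3.42866 − 3 ≈ 0.429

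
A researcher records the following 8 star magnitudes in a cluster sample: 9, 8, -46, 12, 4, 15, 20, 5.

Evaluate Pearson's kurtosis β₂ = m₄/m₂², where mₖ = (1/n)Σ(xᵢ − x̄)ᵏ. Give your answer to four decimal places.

x̄ = 3.3750
Σ(xᵢ − x̄)² = 2979.8750 ⇒ m₂ = 372.48438
Σ(xᵢ − x̄)⁴ = 6044965.2441 ⇒ m₄ = 755620.65552
m₂² = 138744.60962
β₂ = m₄/m₂² = 755620.65552 / 138744.60962 ≈ 5.4461

5.4461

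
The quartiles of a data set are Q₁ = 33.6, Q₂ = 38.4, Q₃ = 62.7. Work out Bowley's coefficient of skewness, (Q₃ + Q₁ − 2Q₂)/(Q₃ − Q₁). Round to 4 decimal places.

0.6701

numerator: Q₃ + Q₁ − 2Q₂ = 62.7 + 33.6 − 2×38.4 = 19.5000
denominator: Q₃ − Q₁ = 62.7 − 33.6 = 29.1000
Bowley skewness = 19.5000 / 29.1000 ≈ 0.6701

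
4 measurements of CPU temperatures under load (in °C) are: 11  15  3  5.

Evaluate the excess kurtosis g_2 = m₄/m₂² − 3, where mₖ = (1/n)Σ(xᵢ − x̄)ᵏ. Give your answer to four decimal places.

-1.6044

x̄ = 8.5000
Σ(xᵢ − x̄)² = 91.0000 ⇒ m₂ = 22.75000
Σ(xᵢ − x̄)⁴ = 2889.2500 ⇒ m₄ = 722.31250
m₂² = 517.56250
g_2 = m₄/m₂² − 3 = 1.39560 − 3 ≈ -1.6044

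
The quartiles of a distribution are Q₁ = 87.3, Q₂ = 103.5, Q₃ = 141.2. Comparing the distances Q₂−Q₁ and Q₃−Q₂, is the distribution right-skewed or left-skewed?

right-skewed

Q₂ − Q₁ = 16.2;  Q₃ − Q₂ = 37.7
Q₃ − Q₂ > Q₂ − Q₁ ⇒ the upper half is more spread out ⇒ right-skewed.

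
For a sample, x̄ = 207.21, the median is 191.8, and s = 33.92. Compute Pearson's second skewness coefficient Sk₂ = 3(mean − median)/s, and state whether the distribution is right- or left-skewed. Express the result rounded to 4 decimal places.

1.3629, right-skewed

Sk₂ = 3(207.21 − 191.8) / 33.92 = 3 × 15.4100 / 33.92
    = 46.2300 / 33.92 ≈ 1.3629
Sk₂ > 0 ⇒ mean > median ⇒ right-skewed (positive skew).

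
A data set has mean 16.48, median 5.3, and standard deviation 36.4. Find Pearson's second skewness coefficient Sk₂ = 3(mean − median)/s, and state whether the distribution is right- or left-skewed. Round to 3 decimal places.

0.921, right-skewed

Sk₂ = 3(16.48 − 5.3) / 36.4 = 3 × 11.1800 / 36.4
    = 33.5400 / 36.4 ≈ 0.921
Sk₂ > 0 ⇒ mean > median ⇒ right-skewed (positive skew).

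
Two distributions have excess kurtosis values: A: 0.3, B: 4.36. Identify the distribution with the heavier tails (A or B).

B

Higher excess kurtosis ⇒ heavier tails relative to the normal distribution.
0.3 vs 4.36: the larger is 4.36, so B has heavier tails.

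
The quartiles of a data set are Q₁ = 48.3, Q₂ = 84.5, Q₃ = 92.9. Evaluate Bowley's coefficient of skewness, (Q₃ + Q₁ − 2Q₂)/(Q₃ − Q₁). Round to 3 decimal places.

-0.623

numerator: Q₃ + Q₁ − 2Q₂ = 92.9 + 48.3 − 2×84.5 = -27.8000
denominator: Q₃ − Q₁ = 92.9 − 48.3 = 44.6000
Bowley skewness = -27.8000 / 44.6000 ≈ -0.623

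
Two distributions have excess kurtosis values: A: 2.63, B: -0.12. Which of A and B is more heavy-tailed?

Higher excess kurtosis ⇒ heavier tails relative to the normal distribution.
2.63 vs -0.12: the larger is 2.63, so A has heavier tails. (A is leptokurtic — heavier-than-normal tails; the other is platykurtic.)

A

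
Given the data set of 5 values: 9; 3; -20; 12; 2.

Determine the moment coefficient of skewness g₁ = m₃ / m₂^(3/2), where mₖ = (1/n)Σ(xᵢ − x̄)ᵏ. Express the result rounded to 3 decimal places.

-1.099

x̄ = (9 + 3 - 20 + 12 + 2) / 5 = 1.2000
deviations (xᵢ − x̄): 7.8000, 1.8000, -21.2000, 10.8000, 0.8000
Σ(xᵢ − x̄)² = 630.8000 ⇒ m₂ = 630.8000/5 = 126.16000
Σ(xᵢ − x̄)³ = -7787.5200 ⇒ m₃ = -7787.5200/5 = -1557.50400
m₂^(3/2) = 126.16000^(1.5) = 1417.04134
g₁ = m₃ / m₂^(3/2) = -1557.50400 / 1417.04134 ≈ -1.099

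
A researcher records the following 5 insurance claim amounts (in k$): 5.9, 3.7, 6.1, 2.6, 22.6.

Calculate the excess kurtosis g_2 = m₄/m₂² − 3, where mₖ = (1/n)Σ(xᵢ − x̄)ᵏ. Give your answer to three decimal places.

x̄ = 8.1800
Σ(xᵢ − x̄)² = 268.6680 ⇒ m₂ = 53.73360
Σ(xᵢ − x̄)⁴ = 44655.5839 ⇒ m₄ = 8931.11678
m₂² = 2887.29977
g_2 = m₄/m₂² − 3 = 3.09324 − 3 ≈ 0.093

0.093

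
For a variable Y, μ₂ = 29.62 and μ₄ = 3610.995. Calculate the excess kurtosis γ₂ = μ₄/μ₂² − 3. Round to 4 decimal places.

1.1158

μ₂² = 29.62² = 877.34440
μ₄/μ₂² = 3610.995 / 877.34440 = 4.11582
γ₂ = 4.11582 − 3 ≈ 1.1158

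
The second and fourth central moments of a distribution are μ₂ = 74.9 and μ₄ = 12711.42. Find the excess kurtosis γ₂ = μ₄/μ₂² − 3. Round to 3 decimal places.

μ₂² = 74.9² = 5610.01000
μ₄/μ₂² = 12711.42 / 5610.01000 = 2.26585
γ₂ = 2.26585 − 3 ≈ -0.734

-0.734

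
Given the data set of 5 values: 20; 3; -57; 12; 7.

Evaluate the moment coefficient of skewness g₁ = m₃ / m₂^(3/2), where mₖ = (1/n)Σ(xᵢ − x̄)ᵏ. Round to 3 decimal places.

x̄ = (20 + 3 - 57 + 12 + 7) / 5 = -3.0000
deviations (xᵢ − x̄): 23.0000, 6.0000, -54.0000, 15.0000, 10.0000
Σ(xᵢ − x̄)² = 3806.0000 ⇒ m₂ = 3806.0000/5 = 761.20000
Σ(xᵢ − x̄)³ = -140706.0000 ⇒ m₃ = -140706.0000/5 = -28141.20000
m₂^(3/2) = 761.20000^(1.5) = 21001.39626
g₁ = m₃ / m₂^(3/2) = -28141.20000 / 21001.39626 ≈ -1.340

-1.340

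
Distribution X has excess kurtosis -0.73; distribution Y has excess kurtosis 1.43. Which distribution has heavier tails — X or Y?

Higher excess kurtosis ⇒ heavier tails relative to the normal distribution.
-0.73 vs 1.43: the larger is 1.43, so Y has heavier tails. (Y is leptokurtic — heavier-than-normal tails; the other is platykurtic.)

Y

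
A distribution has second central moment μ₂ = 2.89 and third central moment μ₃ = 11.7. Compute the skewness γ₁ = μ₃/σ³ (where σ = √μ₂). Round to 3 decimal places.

σ = √μ₂ = √2.89 = 1.70000
σ³ = μ₂^(3/2) = 4.91300
γ₁ = μ₃/σ³ = 11.7 / 4.91300 ≈ 2.381

2.381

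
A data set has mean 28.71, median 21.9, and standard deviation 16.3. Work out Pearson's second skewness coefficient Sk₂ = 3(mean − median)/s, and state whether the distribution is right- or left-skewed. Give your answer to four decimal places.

Sk₂ = 3(28.71 − 21.9) / 16.3 = 3 × 6.8100 / 16.3
    = 20.4300 / 16.3 ≈ 1.2534
Sk₂ > 0 ⇒ mean > median ⇒ right-skewed (positive skew).

1.2534, right-skewed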